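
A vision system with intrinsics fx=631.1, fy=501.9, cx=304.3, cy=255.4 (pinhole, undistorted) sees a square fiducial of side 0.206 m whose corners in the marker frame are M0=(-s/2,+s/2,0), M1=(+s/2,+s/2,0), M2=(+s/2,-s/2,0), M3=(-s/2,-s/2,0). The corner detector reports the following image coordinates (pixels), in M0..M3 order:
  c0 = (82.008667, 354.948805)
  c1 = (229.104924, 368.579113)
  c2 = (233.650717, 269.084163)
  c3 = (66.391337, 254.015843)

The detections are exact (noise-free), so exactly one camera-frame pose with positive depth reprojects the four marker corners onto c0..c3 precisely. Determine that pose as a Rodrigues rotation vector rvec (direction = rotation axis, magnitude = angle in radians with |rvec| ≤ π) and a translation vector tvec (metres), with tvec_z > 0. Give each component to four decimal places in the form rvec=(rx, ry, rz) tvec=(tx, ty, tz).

rvec=(0.5366, 0.0459, 0.1051) tvec=(-0.1973, 0.0974, 0.8220)

Intrinsics K: fx=631.1, fy=501.9, cx=304.3, cy=255.4
Marker side s = 0.206 m; corners in marker frame (Z=0):
  M0 = (-0.1030, +0.1030, 0)
  M1 = (+0.1030, +0.1030, 0)
  M2 = (+0.1030, -0.1030, 0)
  M3 = (-0.1030, -0.1030, 0)
Detected image corners:
  c0 = (82.008667, 354.948805) px
  c1 = (229.104924, 368.579113) px
  c2 = (233.650717, 269.084163) px
  c3 = (66.391337, 254.015843) px
Planar DLT: solve 8×8 A·h = b for H (H[2,2]=1):
  H  [+756.86069 +122.22315 +152.80792]
  H  [+63.32173 +680.77574 +314.85997]
  H  [-0.01961 +0.62342 +1.00000]
B = K⁻¹H; ‖b₁‖=1.216528, ‖b₂‖=1.216528; λ = 2/(‖b₁‖+‖b₂‖) = 0.822012, sign → tz>0 ⇒ λ=+0.822012
r₁ = λ·B[:,0] = (+0.99359,+0.11191,-0.01612); r₂ = λ·B[:,1] = (-0.08790,+0.85420,+0.51246)
r₃ = r₁×r₂ = (+0.07112,-0.50776,+0.85856); SVD([r₁ r₂ r₃]) → R = UVᵀ:
  R  [+0.99359 -0.08790 +0.07112]
  R  [+0.11191 +0.85420 -0.50776]
  R  [-0.01612 +0.51246 +0.85856]
t = (-0.19732, +0.09738, +0.82201) m
tr R = 2.706350; θ = arccos((tr R − 1)/2) = 0.548754 rad = 31.441°
axis k = ((R−Rᵀ)₃₂, (R−Rᵀ)₁₃, (R−Rᵀ)₂₁) / (2 sinθ) = (+0.977919, +0.083619, +0.191525)
rvec = θ·k = (+0.536638, +0.045886, +0.105100)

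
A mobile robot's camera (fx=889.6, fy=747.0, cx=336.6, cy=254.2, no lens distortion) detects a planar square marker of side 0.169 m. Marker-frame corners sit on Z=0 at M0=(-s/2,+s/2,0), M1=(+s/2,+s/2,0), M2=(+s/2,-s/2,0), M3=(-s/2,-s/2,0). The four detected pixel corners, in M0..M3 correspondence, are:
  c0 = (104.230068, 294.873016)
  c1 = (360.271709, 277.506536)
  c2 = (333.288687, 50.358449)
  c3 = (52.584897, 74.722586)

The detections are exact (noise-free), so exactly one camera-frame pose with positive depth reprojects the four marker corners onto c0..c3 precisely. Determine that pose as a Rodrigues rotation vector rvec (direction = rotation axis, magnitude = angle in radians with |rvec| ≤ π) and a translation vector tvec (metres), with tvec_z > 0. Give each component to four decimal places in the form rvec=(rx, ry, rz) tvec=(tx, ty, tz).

rvec=(0.3199, 0.0595, -0.0939) tvec=(-0.0773, -0.0550, 0.5523)

Intrinsics K: fx=889.6, fy=747.0, cx=336.6, cy=254.2
Marker side s = 0.169 m; corners in marker frame (Z=0):
  M0 = (-0.0845, +0.0845, 0)
  M1 = (+0.0845, +0.0845, 0)
  M2 = (+0.0845, -0.0845, 0)
  M3 = (-0.0845, -0.0845, 0)
Detected image corners:
  c0 = (104.230068, 294.873016) px
  c1 = (360.271709, 277.506536) px
  c2 = (333.288687, 50.358449) px
  c3 = (52.584897, 74.722586) px
Planar DLT: solve 8×8 A·h = b for H (H[2,2]=1):
  H  [+1556.34255 +353.17445 +212.02581]
  H  [-145.59846 +1421.33583 +179.80365]
  H  [-0.13260 +0.56318 +1.00000]
B = K⁻¹H; ‖b₁‖=1.810741, ‖b₂‖=1.810741; λ = 2/(‖b₁‖+‖b₂‖) = 0.552260, sign → tz>0 ⇒ λ=+0.552260
r₁ = λ·B[:,0] = (+0.99388,-0.08272,-0.07323); r₂ = λ·B[:,1] = (+0.10157,+0.94496,+0.31102)
r₃ = r₁×r₂ = (+0.04347,-0.31656,+0.94758); SVD([r₁ r₂ r₃]) → R = UVᵀ:
  R  [+0.99388 +0.10157 +0.04347]
  R  [-0.08272 +0.94496 -0.31656]
  R  [-0.07323 +0.31102 +0.94758]
t = (-0.07734, -0.05500, +0.55226) m
tr R = 2.886415; θ = arccos((tr R − 1)/2) = 0.338639 rad = 19.403°
axis k = ((R−Rᵀ)₃₂, (R−Rᵀ)₁₃, (R−Rᵀ)₂₁) / (2 sinθ) = (+0.944571, +0.175641, -0.277374)
rvec = θ·k = (+0.319869, +0.059479, -0.093930)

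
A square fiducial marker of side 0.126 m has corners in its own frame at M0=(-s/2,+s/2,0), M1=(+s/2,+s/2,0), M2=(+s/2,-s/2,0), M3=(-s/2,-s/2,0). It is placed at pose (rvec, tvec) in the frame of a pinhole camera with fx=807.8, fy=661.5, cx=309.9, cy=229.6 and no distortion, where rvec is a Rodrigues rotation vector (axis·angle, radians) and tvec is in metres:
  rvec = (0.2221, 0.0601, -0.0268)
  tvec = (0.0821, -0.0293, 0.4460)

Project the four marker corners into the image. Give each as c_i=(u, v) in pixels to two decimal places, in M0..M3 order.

c0=(347.05, 277.22) c1=(570.48, 274.40) c2=(579.40, 87.51) c3=(341.65, 93.89)

Intrinsics K: fx=807.8, fy=661.5, cx=309.9, cy=229.6
Marker side s = 0.126 m; corners in marker frame (Z=0):
  M0 = (-0.0630, +0.0630, 0)
  M1 = (+0.0630, +0.0630, 0)
  M2 = (+0.0630, -0.0630, 0)
  M3 = (-0.0630, -0.0630, 0)
rvec = (0.2221, 0.0601, -0.0268), |rvec| = θ = 0.23164 rad = 13.272°
Rodrigues: sinθ=0.22958, 1−cosθ=0.02671; R = I + sinθ·[k]× + (1−cosθ)·[k]×²:
    [+0.99784 +0.03321 +0.05660]
    [-0.01992 +0.97509 -0.22092]
    [-0.06253 +0.21932 +0.97365]
t = (0.0821, -0.0293, 0.4460) m
M0: Pc = R·M0+t = (+0.02133, +0.03339, +0.46376); u = 807.8·(+0.02133)/0.46376 + 309.9 = 347.0500, v = 661.5·(+0.03339)/0.46376 + 229.6 = 277.2207
M1: Pc = R·M1+t = (+0.14706, +0.03088, +0.45588); u = 807.8·(+0.14706)/0.45588 + 309.9 = 570.4785, v = 661.5·(+0.03088)/0.45588 + 229.6 = 274.4023
M2: Pc = R·M2+t = (+0.14287, -0.09199, +0.42824); u = 807.8·(+0.14287)/0.42824 + 309.9 = 579.4012, v = 661.5·(-0.09199)/0.42824 + 229.6 = 87.5120
M3: Pc = R·M3+t = (+0.01714, -0.08948, +0.43612); u = 807.8·(+0.01714)/0.43612 + 309.9 = 341.6544, v = 661.5·(-0.08948)/0.43612 + 229.6 = 93.8852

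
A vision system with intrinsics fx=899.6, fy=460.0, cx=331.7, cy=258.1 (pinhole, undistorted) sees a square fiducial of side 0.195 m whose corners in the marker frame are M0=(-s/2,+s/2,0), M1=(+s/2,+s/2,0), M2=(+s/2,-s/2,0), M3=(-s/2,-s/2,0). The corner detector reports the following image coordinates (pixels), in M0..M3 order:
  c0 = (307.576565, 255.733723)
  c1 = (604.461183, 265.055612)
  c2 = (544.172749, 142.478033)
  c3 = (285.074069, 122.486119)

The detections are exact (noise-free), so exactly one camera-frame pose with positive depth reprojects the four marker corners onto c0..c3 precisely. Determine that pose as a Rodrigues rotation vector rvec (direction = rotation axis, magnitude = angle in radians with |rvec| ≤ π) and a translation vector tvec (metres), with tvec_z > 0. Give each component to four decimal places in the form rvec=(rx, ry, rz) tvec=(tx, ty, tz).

rvec=(-0.4786, -0.3135, -0.0165) tvec=(0.0705, -0.0836, 0.5819)

Intrinsics K: fx=899.6, fy=460.0, cx=331.7, cy=258.1
Marker side s = 0.195 m; corners in marker frame (Z=0):
  M0 = (-0.0975, +0.0975, 0)
  M1 = (+0.0975, +0.0975, 0)
  M2 = (+0.0975, -0.0975, 0)
  M3 = (-0.0975, -0.0975, 0)
Detected image corners:
  c0 = (307.576565, 255.733723) px
  c1 = (604.461183, 265.055612) px
  c2 = (544.172749, 142.478033) px
  c3 = (285.074069, 122.486119) px
Planar DLT: solve 8×8 A·h = b for H (H[2,2]=1):
  H  [+1643.11344 -119.75605 +440.75840]
  H  [+178.68089 +502.54977 +191.98121]
  H  [+0.51646 -0.77396 +1.00000]
B = K⁻¹H; ‖b₁‖=1.718479, ‖b₂‖=1.718479; λ = 2/(‖b₁‖+‖b₂‖) = 0.581910, sign → tz>0 ⇒ λ=+0.581910
r₁ = λ·B[:,0] = (+0.95204,+0.05741,+0.30053); r₂ = λ·B[:,1] = (+0.08860,+0.88843,-0.45037)
r₃ = r₁×r₂ = (-0.29286,+0.45540,+0.84074); SVD([r₁ r₂ r₃]) → R = UVᵀ:
  R  [+0.95204 +0.08860 -0.29286]
  R  [+0.05741 +0.88843 +0.45540]
  R  [+0.30053 -0.45037 +0.84074]
t = (+0.07054, -0.08364, +0.58191) m
tr R = 2.681216; θ = arccos((tr R − 1)/2) = 0.572391 rad = 32.796°
axis k = ((R−Rᵀ)₃₂, (R−Rᵀ)₁₃, (R−Rᵀ)₂₁) / (2 sinθ) = (-0.836133, -0.547771, -0.028789)
rvec = θ·k = (-0.478595, -0.313540, -0.016479)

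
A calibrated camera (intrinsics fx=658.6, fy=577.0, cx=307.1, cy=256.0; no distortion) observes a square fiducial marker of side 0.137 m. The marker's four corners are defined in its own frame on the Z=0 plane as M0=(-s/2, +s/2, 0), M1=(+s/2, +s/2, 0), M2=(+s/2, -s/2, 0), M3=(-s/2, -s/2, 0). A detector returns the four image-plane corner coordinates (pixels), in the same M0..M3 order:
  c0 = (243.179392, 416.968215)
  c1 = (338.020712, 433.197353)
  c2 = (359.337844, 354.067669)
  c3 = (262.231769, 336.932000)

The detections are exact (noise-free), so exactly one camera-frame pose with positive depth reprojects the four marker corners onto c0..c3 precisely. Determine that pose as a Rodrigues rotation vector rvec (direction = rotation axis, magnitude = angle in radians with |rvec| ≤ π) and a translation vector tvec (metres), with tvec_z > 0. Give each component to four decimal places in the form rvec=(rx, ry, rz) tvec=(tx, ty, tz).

rvec=(0.1718, -0.0240, 0.2080) tvec=(-0.0089, 0.2070, 0.9202)

Intrinsics K: fx=658.6, fy=577.0, cx=307.1, cy=256.0
Marker side s = 0.137 m; corners in marker frame (Z=0):
  M0 = (-0.0685, +0.0685, 0)
  M1 = (+0.0685, +0.0685, 0)
  M2 = (+0.0685, -0.0685, 0)
  M3 = (-0.0685, -0.0685, 0)
Detected image corners:
  c0 = (243.179392, 416.968215) px
  c1 = (338.020712, 433.197353) px
  c2 = (359.337844, 354.067669) px
  c3 = (262.231769, 336.932000) px
Planar DLT: solve 8×8 A·h = b for H (H[2,2]=1):
  H  [+713.98222 -92.71732 +300.71489]
  H  [+139.08681 +650.90280 +385.81237]
  H  [+0.04505 +0.18172 +1.00000]
B = K⁻¹H; ‖b₁‖=1.086758, ‖b₂‖=1.086758; λ = 2/(‖b₁‖+‖b₂‖) = 0.920168, sign → tz>0 ⇒ λ=+0.920168
r₁ = λ·B[:,0] = (+0.97821,+0.20341,+0.04146); r₂ = λ·B[:,1] = (-0.20751,+0.96384,+0.16721)
r₃ = r₁×r₂ = (-0.00594,-0.17217,+0.98505); SVD([r₁ r₂ r₃]) → R = UVᵀ:
  R  [+0.97821 -0.20751 -0.00594]
  R  [+0.20341 +0.96384 -0.17217]
  R  [+0.04146 +0.16721 +0.98505]
t = (-0.00892, +0.20702, +0.92017) m
tr R = 2.927099; θ = arccos((tr R − 1)/2) = 0.270830 rad = 15.517°
axis k = ((R−Rᵀ)₃₂, (R−Rᵀ)₁₃, (R−Rᵀ)₂₁) / (2 sinθ) = (+0.634296, -0.088588, +0.767997)
rvec = θ·k = (+0.171786, -0.023992, +0.207996)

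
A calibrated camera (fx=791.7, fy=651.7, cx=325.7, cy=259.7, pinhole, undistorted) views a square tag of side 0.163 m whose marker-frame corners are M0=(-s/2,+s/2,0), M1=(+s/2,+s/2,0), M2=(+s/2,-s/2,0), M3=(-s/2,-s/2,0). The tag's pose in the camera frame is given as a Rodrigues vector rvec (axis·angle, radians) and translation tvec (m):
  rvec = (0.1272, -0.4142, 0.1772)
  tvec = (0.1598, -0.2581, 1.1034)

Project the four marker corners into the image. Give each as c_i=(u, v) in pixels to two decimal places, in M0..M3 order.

c0=(377.44, 144.54) c1=(475.99, 164.73) c2=(500.33, 71.72) c3=(402.01, 45.41)

Intrinsics K: fx=791.7, fy=651.7, cx=325.7, cy=259.7
Marker side s = 0.163 m; corners in marker frame (Z=0):
  M0 = (-0.0815, +0.0815, 0)
  M1 = (+0.0815, +0.0815, 0)
  M2 = (+0.0815, -0.0815, 0)
  M3 = (-0.0815, -0.0815, 0)
rvec = (0.1272, -0.4142, 0.1772), |rvec| = θ = 0.46813 rad = 26.822°
Rodrigues: sinθ=0.45121, 1−cosθ=0.10758; R = I + sinθ·[k]× + (1−cosθ)·[k]×²:
    [+0.90036 -0.19666 -0.38817]
    [+0.14493 +0.97664 -0.15864]
    [+0.41030 +0.08657 +0.90783]
t = (0.1598, -0.2581, 1.1034) m
M0: Pc = R·M0+t = (+0.07039, -0.19032, +1.07702); u = 791.7·(+0.07039)/1.07702 + 325.7 = 377.4447, v = 651.7·(-0.19032)/1.07702 + 259.7 = 144.5403
M1: Pc = R·M1+t = (+0.21715, -0.16669, +1.14390); u = 791.7·(+0.21715)/1.14390 + 325.7 = 475.9922, v = 651.7·(-0.16669)/1.14390 + 259.7 = 164.7324
M2: Pc = R·M2+t = (+0.24921, -0.32588, +1.12978); u = 791.7·(+0.24921)/1.12978 + 325.7 = 500.3329, v = 651.7·(-0.32588)/1.12978 + 259.7 = 71.7183
M3: Pc = R·M3+t = (+0.10245, -0.34951, +1.06290); u = 791.7·(+0.10245)/1.06290 + 325.7 = 402.0086, v = 651.7·(-0.34951)/1.06290 + 259.7 = 45.4056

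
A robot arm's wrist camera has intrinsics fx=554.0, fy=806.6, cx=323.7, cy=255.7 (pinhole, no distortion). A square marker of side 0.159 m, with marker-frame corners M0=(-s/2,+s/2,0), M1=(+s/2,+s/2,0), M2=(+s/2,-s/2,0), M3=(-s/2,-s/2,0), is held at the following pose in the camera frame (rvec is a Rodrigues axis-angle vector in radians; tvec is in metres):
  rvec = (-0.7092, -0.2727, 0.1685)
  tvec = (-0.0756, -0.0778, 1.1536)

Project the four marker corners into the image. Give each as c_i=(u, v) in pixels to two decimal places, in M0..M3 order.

c0=(244.12, 227.65) c1=(321.34, 256.43) c2=(325.87, 177.87) c3=(255.59, 149.65)

Intrinsics K: fx=554.0, fy=806.6, cx=323.7, cy=255.7
Marker side s = 0.159 m; corners in marker frame (Z=0):
  M0 = (-0.0795, +0.0795, 0)
  M1 = (+0.0795, +0.0795, 0)
  M2 = (+0.0795, -0.0795, 0)
  M3 = (-0.0795, -0.0795, 0)
rvec = (-0.7092, -0.2727, 0.1685), |rvec| = θ = 0.77828 rad = 44.592°
Rodrigues: sinθ=0.70206, 1−cosθ=0.28788; R = I + sinθ·[k]× + (1−cosθ)·[k]×²:
    [+0.95116 -0.06008 -0.30279]
    [+0.24391 +0.74746 +0.61790]
    [+0.18920 -0.66158 +0.72561]
t = (-0.0756, -0.0778, 1.1536) m
M0: Pc = R·M0+t = (-0.15599, -0.03777, +1.08596); u = 554.0·(-0.15599)/1.08596 + 323.7 = 244.1203, v = 806.6·(-0.03777)/1.08596 + 255.7 = 227.6480
M1: Pc = R·M1+t = (-0.00476, +0.00101, +1.11605); u = 554.0·(-0.00476)/1.11605 + 323.7 = 321.3376, v = 806.6·(+0.00101)/1.11605 + 255.7 = 256.4332
M2: Pc = R·M2+t = (+0.00479, -0.11783, +1.22124); u = 554.0·(+0.00479)/1.22124 + 323.7 = 325.8747, v = 806.6·(-0.11783)/1.22124 + 255.7 = 177.8743
M3: Pc = R·M3+t = (-0.14644, -0.15661, +1.19115); u = 554.0·(-0.14644)/1.19115 + 323.7 = 255.5910, v = 806.6·(-0.15661)/1.19115 + 255.7 = 149.6472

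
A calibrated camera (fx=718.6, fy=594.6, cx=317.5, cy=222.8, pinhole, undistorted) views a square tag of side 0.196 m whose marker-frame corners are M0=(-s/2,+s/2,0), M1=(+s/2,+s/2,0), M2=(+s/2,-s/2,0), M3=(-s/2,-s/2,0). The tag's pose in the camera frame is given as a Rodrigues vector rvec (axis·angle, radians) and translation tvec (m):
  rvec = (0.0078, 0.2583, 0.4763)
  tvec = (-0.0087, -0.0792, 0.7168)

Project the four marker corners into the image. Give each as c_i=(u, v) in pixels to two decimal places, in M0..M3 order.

c0=(185.77, 193.70) c1=(349.28, 267.40) c2=(442.73, 117.25) c3=(270.19, 52.00)

Intrinsics K: fx=718.6, fy=594.6, cx=317.5, cy=222.8
Marker side s = 0.196 m; corners in marker frame (Z=0):
  M0 = (-0.0980, +0.0980, 0)
  M1 = (+0.0980, +0.0980, 0)
  M2 = (+0.0980, -0.0980, 0)
  M3 = (-0.0980, -0.0980, 0)
rvec = (0.0078, 0.2583, 0.4763), |rvec| = θ = 0.54189 rad = 31.048°
Rodrigues: sinθ=0.51575, 1−cosθ=0.14326; R = I + sinθ·[k]× + (1−cosθ)·[k]×²:
    [+0.85677 -0.45235 +0.24766]
    [+0.45431 +0.88929 +0.05260]
    [-0.24403 +0.06745 +0.96742]
t = (-0.0087, -0.0792, 0.7168) m
M0: Pc = R·M0+t = (-0.13699, -0.03657, +0.74732); u = 718.6·(-0.13699)/0.74732 + 317.5 = 185.7725, v = 594.6·(-0.03657)/0.74732 + 222.8 = 193.7016
M1: Pc = R·M1+t = (+0.03093, +0.05247, +0.69949); u = 718.6·(+0.03093)/0.69949 + 317.5 = 349.2780, v = 594.6·(+0.05247)/0.69949 + 222.8 = 267.4041
M2: Pc = R·M2+t = (+0.11959, -0.12183, +0.68628); u = 718.6·(+0.11959)/0.68628 + 317.5 = 442.7262, v = 594.6·(-0.12183)/0.68628 + 222.8 = 117.2466
M3: Pc = R·M3+t = (-0.04833, -0.21087, +0.73411); u = 718.6·(-0.04833)/0.73411 + 317.5 = 270.1877, v = 594.6·(-0.21087)/0.73411 + 222.8 = 52.0002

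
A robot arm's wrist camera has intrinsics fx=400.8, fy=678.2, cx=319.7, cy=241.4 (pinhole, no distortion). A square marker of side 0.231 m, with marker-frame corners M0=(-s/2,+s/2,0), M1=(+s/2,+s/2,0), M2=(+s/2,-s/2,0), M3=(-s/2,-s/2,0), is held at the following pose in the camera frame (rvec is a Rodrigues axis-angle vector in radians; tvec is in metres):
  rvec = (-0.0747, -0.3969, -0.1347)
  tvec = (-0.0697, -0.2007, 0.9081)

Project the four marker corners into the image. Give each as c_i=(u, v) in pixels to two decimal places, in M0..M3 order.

Intrinsics K: fx=400.8, fy=678.2, cx=319.7, cy=241.4
Marker side s = 0.231 m; corners in marker frame (Z=0):
  M0 = (-0.1155, +0.1155, 0)
  M1 = (+0.1155, +0.1155, 0)
  M2 = (+0.1155, -0.1155, 0)
  M3 = (-0.1155, -0.1155, 0)
rvec = (-0.0747, -0.3969, -0.1347), |rvec| = θ = 0.42574 rad = 24.393°
Rodrigues: sinθ=0.41299, 1−cosθ=0.08927; R = I + sinθ·[k]× + (1−cosθ)·[k]×²:
    [+0.91348 +0.14527 -0.38006]
    [-0.11607 +0.98832 +0.09879]
    [+0.38997 -0.04613 +0.91967]
t = (-0.0697, -0.2007, 0.9081) m
M0: Pc = R·M0+t = (-0.15843, -0.07314, +0.85773); u = 400.8·(-0.15843)/0.85773 + 319.7 = 245.6695, v = 678.2·(-0.07314)/0.85773 + 241.4 = 183.5657
M1: Pc = R·M1+t = (+0.05259, -0.09996, +0.94781); u = 400.8·(+0.05259)/0.94781 + 319.7 = 341.9368, v = 678.2·(-0.09996)/0.94781 + 241.4 = 169.8780
M2: Pc = R·M2+t = (+0.01903, -0.32826, +0.95847); u = 400.8·(+0.01903)/0.95847 + 319.7 = 327.6571, v = 678.2·(-0.32826)/0.95847 + 241.4 = 9.1307
M3: Pc = R·M3+t = (-0.19199, -0.30144, +0.86839); u = 400.8·(-0.19199)/0.86839 + 319.7 = 231.0898, v = 678.2·(-0.30144)/0.86839 + 241.4 = 5.9750

c0=(245.67, 183.57) c1=(341.94, 169.88) c2=(327.66, 9.13) c3=(231.09, 5.97)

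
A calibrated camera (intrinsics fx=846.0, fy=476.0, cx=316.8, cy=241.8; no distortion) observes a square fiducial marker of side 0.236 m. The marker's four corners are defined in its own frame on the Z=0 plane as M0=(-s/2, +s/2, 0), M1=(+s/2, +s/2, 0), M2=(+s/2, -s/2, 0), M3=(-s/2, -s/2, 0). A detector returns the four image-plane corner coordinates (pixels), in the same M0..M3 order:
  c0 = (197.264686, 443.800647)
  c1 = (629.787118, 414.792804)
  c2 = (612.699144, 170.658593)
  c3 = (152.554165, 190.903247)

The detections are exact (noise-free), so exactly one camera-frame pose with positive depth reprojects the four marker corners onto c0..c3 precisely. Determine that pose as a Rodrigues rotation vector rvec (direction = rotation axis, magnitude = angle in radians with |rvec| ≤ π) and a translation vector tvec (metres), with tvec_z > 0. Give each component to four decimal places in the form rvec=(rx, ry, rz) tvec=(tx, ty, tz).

Intrinsics K: fx=846.0, fy=476.0, cx=316.8, cy=241.8
Marker side s = 0.236 m; corners in marker frame (Z=0):
  M0 = (-0.1180, +0.1180, 0)
  M1 = (+0.1180, +0.1180, 0)
  M2 = (+0.1180, -0.1180, 0)
  M3 = (-0.1180, -0.1180, 0)
Detected image corners:
  c0 = (197.264686, 443.800647) px
  c1 = (629.787118, 414.792804) px
  c2 = (612.699144, 170.658593) px
  c3 = (152.554165, 190.903247) px
Planar DLT: solve 8×8 A·h = b for H (H[2,2]=1):
  H  [+1958.86433 +229.31502 +403.11986]
  H  [-51.75688 +1128.96472 +308.45389]
  H  [+0.17421 +0.25018 +1.00000]
B = K⁻¹H; ‖b₁‖=2.265542, ‖b₂‖=2.265542; λ = 2/(‖b₁‖+‖b₂‖) = 0.441395, sign → tz>0 ⇒ λ=+0.441395
r₁ = λ·B[:,0] = (+0.99323,-0.08706,+0.07689); r₂ = λ·B[:,1] = (+0.07829,+0.99080,+0.11043)
r₃ = r₁×r₂ = (-0.08580,-0.10366,+0.99091); SVD([r₁ r₂ r₃]) → R = UVᵀ:
  R  [+0.99323 +0.07829 -0.08580]
  R  [-0.08706 +0.99080 -0.10366]
  R  [+0.07689 +0.11043 +0.99091]
t = (+0.04504, +0.06181, +0.44140) m
tr R = 2.974933; θ = arccos((tr R − 1)/2) = 0.158493 rad = 9.081°
axis k = ((R−Rᵀ)₃₂, (R−Rᵀ)₁₃, (R−Rᵀ)₂₁) / (2 sinθ) = (+0.678214, -0.515406, -0.523815)
rvec = θ·k = (+0.107492, -0.081688, -0.083021)

rvec=(0.1075, -0.0817, -0.0830) tvec=(0.0450, 0.0618, 0.4414)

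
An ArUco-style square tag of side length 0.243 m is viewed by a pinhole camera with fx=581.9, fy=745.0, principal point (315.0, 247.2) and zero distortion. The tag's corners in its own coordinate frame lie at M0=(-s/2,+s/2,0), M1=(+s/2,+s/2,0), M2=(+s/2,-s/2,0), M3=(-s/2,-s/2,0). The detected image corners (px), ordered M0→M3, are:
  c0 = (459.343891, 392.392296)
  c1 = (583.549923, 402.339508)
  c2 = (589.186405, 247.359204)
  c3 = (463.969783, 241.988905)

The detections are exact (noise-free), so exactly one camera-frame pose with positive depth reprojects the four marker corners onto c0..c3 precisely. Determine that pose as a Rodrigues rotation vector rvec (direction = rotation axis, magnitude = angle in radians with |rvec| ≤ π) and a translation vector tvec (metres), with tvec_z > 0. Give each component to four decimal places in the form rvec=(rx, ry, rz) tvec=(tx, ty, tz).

rvec=(0.0310, 0.1484, 0.0332) tvec=(0.4222, 0.1173, 1.1808)

Intrinsics K: fx=581.9, fy=745.0, cx=315.0, cy=247.2
Marker side s = 0.243 m; corners in marker frame (Z=0):
  M0 = (-0.1215, +0.1215, 0)
  M1 = (+0.1215, +0.1215, 0)
  M2 = (+0.1215, -0.1215, 0)
  M3 = (-0.1215, -0.1215, 0)
Detected image corners:
  c0 = (459.343891, 392.392296) px
  c1 = (583.549923, 402.339508) px
  c2 = (589.186405, 247.359204) px
  c3 = (463.969783, 241.988905) px
Planar DLT: solve 8×8 A·h = b for H (H[2,2]=1):
  H  [+447.82801 -6.30002 +523.05843]
  H  [-8.50335 +637.27598 +321.22364]
  H  [-0.12477 +0.02821 +1.00000]
B = K⁻¹H; ‖b₁‖=0.846915, ‖b₂‖=0.846915; λ = 2/(‖b₁‖+‖b₂‖) = 1.180756, sign → tz>0 ⇒ λ=+1.180756
r₁ = λ·B[:,0] = (+0.98845,+0.03541,-0.14732); r₂ = λ·B[:,1] = (-0.03082,+0.99897,+0.03331)
r₃ = r₁×r₂ = (+0.14835,-0.02839,+0.98853); SVD([r₁ r₂ r₃]) → R = UVᵀ:
  R  [+0.98845 -0.03082 +0.14835]
  R  [+0.03541 +0.99897 -0.02839]
  R  [-0.14732 +0.03331 +0.98853]
t = (+0.42218, +0.11732, +1.18076) m
tr R = 2.975952; θ = arccos((tr R − 1)/2) = 0.155230 rad = 8.894°
axis k = ((R−Rᵀ)₃₂, (R−Rᵀ)₁₃, (R−Rᵀ)₂₁) / (2 sinθ) = (+0.199547, +0.956197, +0.214166)
rvec = θ·k = (+0.030976, +0.148430, +0.033245)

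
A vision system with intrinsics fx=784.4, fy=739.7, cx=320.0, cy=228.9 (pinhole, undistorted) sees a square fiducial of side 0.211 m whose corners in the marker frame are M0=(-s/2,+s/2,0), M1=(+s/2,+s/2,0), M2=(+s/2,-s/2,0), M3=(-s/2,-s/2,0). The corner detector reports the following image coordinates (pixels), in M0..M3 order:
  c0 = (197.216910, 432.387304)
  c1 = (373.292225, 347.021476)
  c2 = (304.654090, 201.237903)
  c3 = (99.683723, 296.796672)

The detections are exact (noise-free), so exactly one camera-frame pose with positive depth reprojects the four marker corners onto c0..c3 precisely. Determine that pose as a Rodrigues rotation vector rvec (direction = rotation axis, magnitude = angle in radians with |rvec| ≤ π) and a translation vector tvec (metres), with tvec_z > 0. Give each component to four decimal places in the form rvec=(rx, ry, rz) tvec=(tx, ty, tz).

Intrinsics K: fx=784.4, fy=739.7, cx=320.0, cy=228.9
Marker side s = 0.211 m; corners in marker frame (Z=0):
  M0 = (-0.1055, +0.1055, 0)
  M1 = (+0.1055, +0.1055, 0)
  M2 = (+0.1055, -0.1055, 0)
  M3 = (-0.1055, -0.1055, 0)
Detected image corners:
  c0 = (197.216910, 432.387304) px
  c1 = (373.292225, 347.021476) px
  c2 = (304.654090, 201.237903) px
  c3 = (99.683723, 296.796672) px
Planar DLT: solve 8×8 A·h = b for H (H[2,2]=1):
  H  [+920.66521 +558.41343 +247.61714]
  H  [-397.37018 +883.62652 +323.95199]
  H  [+0.09279 +0.67831 +1.00000]
B = K⁻¹H; ‖b₁‖=1.272424, ‖b₂‖=1.272424; λ = 2/(‖b₁‖+‖b₂‖) = 0.785901, sign → tz>0 ⇒ λ=+0.785901
r₁ = λ·B[:,0] = (+0.89268,-0.44476,+0.07292); r₂ = λ·B[:,1] = (+0.34201,+0.77385,+0.53309)
r₃ = r₁×r₂ = (-0.29352,-0.45094,+0.84291); SVD([r₁ r₂ r₃]) → R = UVᵀ:
  R  [+0.89268 +0.34201 -0.29352]
  R  [-0.44476 +0.77385 -0.45094]
  R  [+0.07292 +0.53309 +0.84291]
t = (-0.07252, +0.10099, +0.78590) m
tr R = 2.509444; θ = arccos((tr R − 1)/2) = 0.715566 rad = 40.999°
axis k = ((R−Rᵀ)₃₂, (R−Rᵀ)₁₃, (R−Rᵀ)₂₁) / (2 sinθ) = (+0.749966, -0.279284, -0.599626)
rvec = θ·k = (+0.536650, -0.199846, -0.429071)

rvec=(0.5367, -0.1998, -0.4291) tvec=(-0.0725, 0.1010, 0.7859)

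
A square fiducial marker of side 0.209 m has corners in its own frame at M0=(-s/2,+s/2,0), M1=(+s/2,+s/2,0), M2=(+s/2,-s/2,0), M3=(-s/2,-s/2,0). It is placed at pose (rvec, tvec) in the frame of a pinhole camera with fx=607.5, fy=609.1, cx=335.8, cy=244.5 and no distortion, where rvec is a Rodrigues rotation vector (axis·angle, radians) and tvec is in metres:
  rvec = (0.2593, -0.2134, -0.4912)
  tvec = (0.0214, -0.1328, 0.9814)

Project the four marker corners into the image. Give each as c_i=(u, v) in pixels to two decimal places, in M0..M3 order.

Intrinsics K: fx=607.5, fy=609.1, cx=335.8, cy=244.5
Marker side s = 0.209 m; corners in marker frame (Z=0):
  M0 = (-0.1045, +0.1045, 0)
  M1 = (+0.1045, +0.1045, 0)
  M2 = (+0.1045, -0.1045, 0)
  M3 = (-0.1045, -0.1045, 0)
rvec = (0.2593, -0.2134, -0.4912), |rvec| = θ = 0.59502 rad = 34.092°
Rodrigues: sinθ=0.56053, 1−cosθ=0.17186; R = I + sinθ·[k]× + (1−cosθ)·[k]×²:
    [+0.86077 +0.43586 -0.26286]
    [-0.48958 +0.85024 -0.19338]
    [+0.13920 +0.29515 +0.94526]
t = (0.0214, -0.1328, 0.9814) m
M0: Pc = R·M0+t = (-0.02300, +0.00721, +0.99770); u = 607.5·(-0.02300)/0.99770 + 335.8 = 321.7934, v = 609.1·(+0.00721)/0.99770 + 244.5 = 248.9028
M1: Pc = R·M1+t = (+0.15690, -0.09511, +1.02679); u = 607.5·(+0.15690)/1.02679 + 335.8 = 428.6290, v = 609.1·(-0.09511)/1.02679 + 244.5 = 188.0792
M2: Pc = R·M2+t = (+0.06580, -0.27281, +0.96510); u = 607.5·(+0.06580)/0.96510 + 335.8 = 377.2208, v = 609.1·(-0.27281)/0.96510 + 244.5 = 72.3219
M3: Pc = R·M3+t = (-0.11410, -0.17049, +0.93601); u = 607.5·(-0.11410)/0.93601 + 335.8 = 261.7465, v = 609.1·(-0.17049)/0.93601 + 244.5 = 133.5561

c0=(321.79, 248.90) c1=(428.63, 188.08) c2=(377.22, 72.32) c3=(261.75, 133.56)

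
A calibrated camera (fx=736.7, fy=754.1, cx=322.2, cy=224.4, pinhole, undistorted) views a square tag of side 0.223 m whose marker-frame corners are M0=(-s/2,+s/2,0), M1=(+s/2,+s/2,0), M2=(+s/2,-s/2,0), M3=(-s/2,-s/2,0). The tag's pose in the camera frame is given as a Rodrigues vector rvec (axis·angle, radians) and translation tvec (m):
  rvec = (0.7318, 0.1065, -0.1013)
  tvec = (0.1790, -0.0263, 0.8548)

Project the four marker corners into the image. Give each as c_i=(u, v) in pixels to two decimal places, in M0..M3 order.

Intrinsics K: fx=736.7, fy=754.1, cx=322.2, cy=224.4
Marker side s = 0.223 m; corners in marker frame (Z=0):
  M0 = (-0.1115, +0.1115, 0)
  M1 = (+0.1115, +0.1115, 0)
  M2 = (+0.1115, -0.1115, 0)
  M3 = (-0.1115, -0.1115, 0)
rvec = (0.7318, 0.1065, -0.1013), |rvec| = θ = 0.74641 rad = 42.766°
Rodrigues: sinθ=0.67901, 1−cosθ=0.26587; R = I + sinθ·[k]× + (1−cosθ)·[k]×²:
    [+0.98969 +0.12934 +0.06151]
    [-0.05496 +0.73954 -0.67086]
    [-0.13226 +0.66057 +0.73902]
t = (0.1790, -0.0263, 0.8548) m
M0: Pc = R·M0+t = (+0.08307, +0.06229, +0.94320); u = 736.7·(+0.08307)/0.94320 + 322.2 = 387.0842, v = 754.1·(+0.06229)/0.94320 + 224.4 = 274.1991
M1: Pc = R·M1+t = (+0.30377, +0.05003, +0.91371); u = 736.7·(+0.30377)/0.91371 + 322.2 = 567.1245, v = 754.1·(+0.05003)/0.91371 + 224.4 = 265.6914
M2: Pc = R·M2+t = (+0.27493, -0.11489, +0.76640); u = 736.7·(+0.27493)/0.76640 + 322.2 = 586.4744, v = 754.1·(-0.11489)/0.76640 + 224.4 = 111.3570
M3: Pc = R·M3+t = (+0.05423, -0.10263, +0.79589); u = 736.7·(+0.05423)/0.79589 + 322.2 = 372.3945, v = 754.1·(-0.10263)/0.79589 + 224.4 = 127.1586

c0=(387.08, 274.20) c1=(567.12, 265.69) c2=(586.47, 111.36) c3=(372.39, 127.16)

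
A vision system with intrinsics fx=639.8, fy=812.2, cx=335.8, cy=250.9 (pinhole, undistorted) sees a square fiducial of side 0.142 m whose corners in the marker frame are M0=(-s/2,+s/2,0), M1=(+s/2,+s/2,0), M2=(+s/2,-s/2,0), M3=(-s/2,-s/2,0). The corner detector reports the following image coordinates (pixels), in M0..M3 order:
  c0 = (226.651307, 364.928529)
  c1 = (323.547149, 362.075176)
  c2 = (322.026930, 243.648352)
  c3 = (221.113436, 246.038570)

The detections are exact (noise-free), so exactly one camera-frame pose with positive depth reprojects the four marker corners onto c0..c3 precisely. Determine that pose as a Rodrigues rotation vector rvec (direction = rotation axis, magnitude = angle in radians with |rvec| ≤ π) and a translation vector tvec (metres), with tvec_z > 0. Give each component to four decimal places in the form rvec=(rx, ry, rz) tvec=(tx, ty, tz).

rvec=(0.2653, -0.0335, -0.0147) tvec=(-0.0897, 0.0618, 0.9211)

Intrinsics K: fx=639.8, fy=812.2, cx=335.8, cy=250.9
Marker side s = 0.142 m; corners in marker frame (Z=0):
  M0 = (-0.0710, +0.0710, 0)
  M1 = (+0.0710, +0.0710, 0)
  M2 = (+0.0710, -0.0710, 0)
  M3 = (-0.0710, -0.0710, 0)
Detected image corners:
  c0 = (226.651307, 364.928529) px
  c1 = (323.547149, 362.075176) px
  c2 = (322.026930, 243.648352) px
  c3 = (221.113436, 246.038570) px
Planar DLT: solve 8×8 A·h = b for H (H[2,2]=1):
  H  [+705.45906 +102.68097 +273.48900]
  H  [-8.22111 +922.26558 +305.36945]
  H  [+0.03378 +0.28486 +1.00000]
B = K⁻¹H; ‖b₁‖=1.085615, ‖b₂‖=1.085615; λ = 2/(‖b₁‖+‖b₂‖) = 0.921137, sign → tz>0 ⇒ λ=+0.921137
r₁ = λ·B[:,0] = (+0.99934,-0.01894,+0.03112); r₂ = λ·B[:,1] = (+0.01011,+0.96491,+0.26240)
r₃ = r₁×r₂ = (-0.03499,-0.26191,+0.96446); SVD([r₁ r₂ r₃]) → R = UVᵀ:
  R  [+0.99934 +0.01011 -0.03499]
  R  [-0.01894 +0.96491 -0.26191]
  R  [+0.03112 +0.26240 +0.96446]
t = (-0.08971, +0.06178, +0.92114) m
tr R = 2.928702; θ = arccos((tr R − 1)/2) = 0.267817 rad = 15.345°
axis k = ((R−Rᵀ)₃₂, (R−Rᵀ)₁₃, (R−Rᵀ)₂₁) / (2 sinθ) = (+0.990648, -0.124912, -0.054888)
rvec = θ·k = (+0.265312, -0.033453, -0.014700)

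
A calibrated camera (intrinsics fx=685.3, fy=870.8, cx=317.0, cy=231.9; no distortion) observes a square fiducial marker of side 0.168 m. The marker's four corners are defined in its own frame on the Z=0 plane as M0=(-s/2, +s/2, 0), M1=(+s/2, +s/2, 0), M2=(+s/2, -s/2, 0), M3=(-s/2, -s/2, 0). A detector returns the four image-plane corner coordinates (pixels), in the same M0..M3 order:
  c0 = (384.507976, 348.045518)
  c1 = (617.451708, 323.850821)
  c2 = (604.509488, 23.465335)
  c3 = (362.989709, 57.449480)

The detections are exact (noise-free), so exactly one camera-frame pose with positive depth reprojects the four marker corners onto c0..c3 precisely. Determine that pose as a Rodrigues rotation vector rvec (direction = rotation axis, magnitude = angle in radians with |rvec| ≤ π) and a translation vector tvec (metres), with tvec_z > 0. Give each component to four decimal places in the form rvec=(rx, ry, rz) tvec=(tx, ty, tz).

Intrinsics K: fx=685.3, fy=870.8, cx=317.0, cy=231.9
Marker side s = 0.168 m; corners in marker frame (Z=0):
  M0 = (-0.0840, +0.0840, 0)
  M1 = (+0.0840, +0.0840, 0)
  M2 = (+0.0840, -0.0840, 0)
  M3 = (-0.0840, -0.0840, 0)
Detected image corners:
  c0 = (384.507976, 348.045518) px
  c1 = (617.451708, 323.850821) px
  c2 = (604.509488, 23.465335) px
  c3 = (362.989709, 57.449480) px
Planar DLT: solve 8×8 A·h = b for H (H[2,2]=1):
  H  [+1325.55654 +215.13323 +490.78830]
  H  [-205.48509 +1801.33256 +191.24438]
  H  [-0.17477 +0.22787 +1.00000]
B = K⁻¹H; ‖b₁‖=2.031529, ‖b₂‖=2.031529; λ = 2/(‖b₁‖+‖b₂‖) = 0.492240, sign → tz>0 ⇒ λ=+0.492240
r₁ = λ·B[:,0] = (+0.99192,-0.09325,-0.08603); r₂ = λ·B[:,1] = (+0.10264,+0.98837,+0.11217)
r₃ = r₁×r₂ = (+0.07457,-0.12009,+0.98996); SVD([r₁ r₂ r₃]) → R = UVᵀ:
  R  [+0.99192 +0.10264 +0.07457]
  R  [-0.09325 +0.98837 -0.12009]
  R  [-0.08603 +0.11217 +0.98996]
t = (+0.12483, -0.02298, +0.49224) m
tr R = 2.970252; θ = arccos((tr R − 1)/2) = 0.172691 rad = 9.894°
axis k = ((R−Rᵀ)₃₂, (R−Rᵀ)₁₃, (R−Rᵀ)₂₁) / (2 sinθ) = (+0.675832, +0.467295, -0.569987)
rvec = θ·k = (+0.116710, +0.080698, -0.098432)

rvec=(0.1167, 0.0807, -0.0984) tvec=(0.1248, -0.0230, 0.4922)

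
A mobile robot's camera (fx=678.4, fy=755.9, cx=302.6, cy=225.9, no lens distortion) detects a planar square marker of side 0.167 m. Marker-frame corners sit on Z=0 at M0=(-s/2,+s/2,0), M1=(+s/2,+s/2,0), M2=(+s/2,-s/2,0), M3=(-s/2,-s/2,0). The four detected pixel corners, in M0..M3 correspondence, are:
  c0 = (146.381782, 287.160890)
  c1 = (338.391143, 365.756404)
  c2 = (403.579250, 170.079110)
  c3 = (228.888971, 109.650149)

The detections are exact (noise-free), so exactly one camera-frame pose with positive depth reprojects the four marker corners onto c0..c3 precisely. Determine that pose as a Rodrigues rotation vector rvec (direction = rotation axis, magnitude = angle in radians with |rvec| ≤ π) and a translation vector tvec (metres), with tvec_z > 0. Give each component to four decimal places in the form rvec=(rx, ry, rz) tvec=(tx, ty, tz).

rvec=(-0.4436, 0.1152, 0.3561) tvec=(-0.0200, 0.0007, 0.5735)

Intrinsics K: fx=678.4, fy=755.9, cx=302.6, cy=225.9
Marker side s = 0.167 m; corners in marker frame (Z=0):
  M0 = (-0.0835, +0.0835, 0)
  M1 = (+0.0835, +0.0835, 0)
  M2 = (+0.0835, -0.0835, 0)
  M3 = (-0.0835, -0.0835, 0)
Detected image corners:
  c0 = (146.381782, 287.160890) px
  c1 = (338.391143, 365.756404) px
  c2 = (403.579250, 170.079110) px
  c3 = (228.888971, 109.650149) px
Planar DLT: solve 8×8 A·h = b for H (H[2,2]=1):
  H  [+1004.47591 -638.00352 +278.97825]
  H  [+337.60475 +953.57838 +226.80014]
  H  [-0.32370 -0.69600 +1.00000]
B = K⁻¹H; ‖b₁‖=1.743786, ‖b₂‖=1.743786; λ = 2/(‖b₁‖+‖b₂‖) = 0.573465, sign → tz>0 ⇒ λ=+0.573465
r₁ = λ·B[:,0] = (+0.93190,+0.31160,-0.18563); r₂ = λ·B[:,1] = (-0.36128,+0.84271,-0.39913)
r₃ = r₁×r₂ = (+0.03207,+0.43902,+0.89791); SVD([r₁ r₂ r₃]) → R = UVᵀ:
  R  [+0.93190 -0.36128 +0.03207]
  R  [+0.31160 +0.84271 +0.43902]
  R  [-0.18563 -0.39913 +0.89791]
t = (-0.01997, +0.00068, +0.57346) m
tr R = 2.672524; θ = arccos((tr R − 1)/2) = 0.580366 rad = 33.253°
axis k = ((R−Rᵀ)₃₂, (R−Rᵀ)₁₃, (R−Rᵀ)₂₁) / (2 sinθ) = (-0.764277, +0.198510, +0.613576)
rvec = θ·k = (-0.443560, +0.115208, +0.356099)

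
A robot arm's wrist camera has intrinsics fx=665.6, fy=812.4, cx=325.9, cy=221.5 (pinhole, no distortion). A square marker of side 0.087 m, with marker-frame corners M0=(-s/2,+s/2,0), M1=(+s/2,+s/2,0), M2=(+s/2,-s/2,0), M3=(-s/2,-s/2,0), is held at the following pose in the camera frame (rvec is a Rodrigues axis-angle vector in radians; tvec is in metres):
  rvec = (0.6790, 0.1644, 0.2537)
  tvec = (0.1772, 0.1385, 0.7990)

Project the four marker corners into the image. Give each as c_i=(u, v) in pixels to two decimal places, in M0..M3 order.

c0=(428.48, 376.92) c1=(496.43, 402.41) c2=(522.15, 346.56) c3=(449.13, 319.66)

Intrinsics K: fx=665.6, fy=812.4, cx=325.9, cy=221.5
Marker side s = 0.087 m; corners in marker frame (Z=0):
  M0 = (-0.0435, +0.0435, 0)
  M1 = (+0.0435, +0.0435, 0)
  M2 = (+0.0435, -0.0435, 0)
  M3 = (-0.0435, -0.0435, 0)
rvec = (0.6790, 0.1644, 0.2537), |rvec| = θ = 0.74326 rad = 42.586°
Rodrigues: sinθ=0.67669, 1−cosθ=0.26373; R = I + sinθ·[k]× + (1−cosθ)·[k]×²:
    [+0.95637 -0.17769 +0.23191]
    [+0.28427 +0.74917 -0.59828]
    [-0.06744 +0.63810 +0.76700]
t = (0.1772, 0.1385, 0.7990) m
M0: Pc = R·M0+t = (+0.12787, +0.15872, +0.82969); u = 665.6·(+0.12787)/0.82969 + 325.9 = 428.4795, v = 812.4·(+0.15872)/0.82969 + 221.5 = 376.9154
M1: Pc = R·M1+t = (+0.21107, +0.18345, +0.82382); u = 665.6·(+0.21107)/0.82382 + 325.9 = 496.4340, v = 812.4·(+0.18345)/0.82382 + 221.5 = 402.4107
M2: Pc = R·M2+t = (+0.22653, +0.11828, +0.76831); u = 665.6·(+0.22653)/0.76831 + 325.9 = 522.1483, v = 812.4·(+0.11828)/0.76831 + 221.5 = 346.5643
M3: Pc = R·M3+t = (+0.14333, +0.09355, +0.77418); u = 665.6·(+0.14333)/0.77418 + 325.9 = 449.1260, v = 812.4·(+0.09355)/0.77418 + 221.5 = 319.6640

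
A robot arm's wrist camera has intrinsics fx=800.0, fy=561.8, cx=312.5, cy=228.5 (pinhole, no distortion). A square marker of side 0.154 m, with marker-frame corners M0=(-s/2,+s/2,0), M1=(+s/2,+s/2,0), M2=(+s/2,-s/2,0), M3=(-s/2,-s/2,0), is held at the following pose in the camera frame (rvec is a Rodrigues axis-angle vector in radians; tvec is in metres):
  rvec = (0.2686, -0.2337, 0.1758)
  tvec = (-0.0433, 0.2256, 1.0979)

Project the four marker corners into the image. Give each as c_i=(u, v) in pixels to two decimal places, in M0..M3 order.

c0=(215.80, 375.91) c1=(322.98, 381.58) c2=(346.01, 312.01) c3=(235.91, 303.61)

Intrinsics K: fx=800.0, fy=561.8, cx=312.5, cy=228.5
Marker side s = 0.154 m; corners in marker frame (Z=0):
  M0 = (-0.0770, +0.0770, 0)
  M1 = (+0.0770, +0.0770, 0)
  M2 = (+0.0770, -0.0770, 0)
  M3 = (-0.0770, -0.0770, 0)
rvec = (0.2686, -0.2337, 0.1758), |rvec| = θ = 0.39707 rad = 22.751°
Rodrigues: sinθ=0.38672, 1−cosθ=0.07780; R = I + sinθ·[k]× + (1−cosθ)·[k]×²:
    [+0.95780 -0.20219 -0.20431]
    [+0.14024 +0.94915 -0.28187]
    [+0.25091 +0.24132 +0.93745]
t = (-0.0433, 0.2256, 1.0979) m
M0: Pc = R·M0+t = (-0.13262, +0.28789, +1.09716); u = 800.0·(-0.13262)/1.09716 + 312.5 = 215.8001, v = 561.8·(+0.28789)/1.09716 + 228.5 = 375.9115
M1: Pc = R·M1+t = (+0.01488, +0.30948, +1.13580); u = 800.0·(+0.01488)/1.13580 + 312.5 = 322.9819, v = 561.8·(+0.30948)/1.13580 + 228.5 = 381.5791
M2: Pc = R·M2+t = (+0.04602, +0.16331, +1.09864); u = 800.0·(+0.04602)/1.09864 + 312.5 = 346.0101, v = 561.8·(+0.16331)/1.09864 + 228.5 = 312.0124
M3: Pc = R·M3+t = (-0.10148, +0.14172, +1.06000); u = 800.0·(-0.10148)/1.06000 + 312.5 = 235.9099, v = 561.8·(+0.14172)/1.06000 + 228.5 = 303.6102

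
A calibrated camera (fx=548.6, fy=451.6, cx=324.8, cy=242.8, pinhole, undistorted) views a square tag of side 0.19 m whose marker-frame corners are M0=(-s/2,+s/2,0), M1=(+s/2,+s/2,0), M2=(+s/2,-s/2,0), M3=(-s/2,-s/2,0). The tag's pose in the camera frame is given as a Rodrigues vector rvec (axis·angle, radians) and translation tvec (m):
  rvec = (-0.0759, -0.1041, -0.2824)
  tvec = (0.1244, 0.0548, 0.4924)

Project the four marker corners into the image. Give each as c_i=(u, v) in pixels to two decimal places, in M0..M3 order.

c0=(394.47, 405.81) c1=(591.59, 351.51) c2=(527.87, 187.60) c3=(332.56, 233.40)

Intrinsics K: fx=548.6, fy=451.6, cx=324.8, cy=242.8
Marker side s = 0.19 m; corners in marker frame (Z=0):
  M0 = (-0.0950, +0.0950, 0)
  M1 = (+0.0950, +0.0950, 0)
  M2 = (+0.0950, -0.0950, 0)
  M3 = (-0.0950, -0.0950, 0)
rvec = (-0.0759, -0.1041, -0.2824), |rvec| = θ = 0.31040 rad = 17.785°
Rodrigues: sinθ=0.30544, 1−cosθ=0.04779; R = I + sinθ·[k]× + (1−cosθ)·[k]×²:
    [+0.95507 +0.28181 -0.09181]
    [-0.27397 +0.95759 +0.08927]
    [+0.11307 -0.06011 +0.99177]
t = (0.1244, 0.0548, 0.4924) m
M0: Pc = R·M0+t = (+0.06044, +0.17180, +0.47595); u = 548.6·(+0.06044)/0.47595 + 324.8 = 394.4659, v = 451.6·(+0.17180)/0.47595 + 242.8 = 405.8089
M1: Pc = R·M1+t = (+0.24190, +0.11974, +0.49743); u = 548.6·(+0.24190)/0.49743 + 324.8 = 591.5867, v = 451.6·(+0.11974)/0.49743 + 242.8 = 351.5111
M2: Pc = R·M2+t = (+0.18836, -0.06220, +0.50885); u = 548.6·(+0.18836)/0.50885 + 324.8 = 527.8736, v = 451.6·(-0.06220)/0.50885 + 242.8 = 187.6002
M3: Pc = R·M3+t = (+0.00690, -0.01014, +0.48737); u = 548.6·(+0.00690)/0.48737 + 324.8 = 332.5634, v = 451.6·(-0.01014)/0.48737 + 242.8 = 233.4007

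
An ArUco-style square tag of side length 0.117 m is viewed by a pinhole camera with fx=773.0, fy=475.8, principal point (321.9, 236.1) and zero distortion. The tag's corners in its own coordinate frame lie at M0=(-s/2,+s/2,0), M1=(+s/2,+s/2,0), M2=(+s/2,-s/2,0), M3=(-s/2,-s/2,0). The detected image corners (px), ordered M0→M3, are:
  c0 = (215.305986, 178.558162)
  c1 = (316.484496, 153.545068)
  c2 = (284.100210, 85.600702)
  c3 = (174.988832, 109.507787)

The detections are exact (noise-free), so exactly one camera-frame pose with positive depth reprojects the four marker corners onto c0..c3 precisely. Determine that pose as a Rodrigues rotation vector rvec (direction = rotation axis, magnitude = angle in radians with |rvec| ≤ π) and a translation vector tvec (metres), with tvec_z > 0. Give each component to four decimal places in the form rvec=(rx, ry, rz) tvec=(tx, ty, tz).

rvec=(0.3789, -0.3432, -0.3587) tvec=(-0.0732, -0.1695, 0.7796)

Intrinsics K: fx=773.0, fy=475.8, cx=321.9, cy=236.1
Marker side s = 0.117 m; corners in marker frame (Z=0):
  M0 = (-0.0585, +0.0585, 0)
  M1 = (+0.0585, +0.0585, 0)
  M2 = (+0.0585, -0.0585, 0)
  M3 = (-0.0585, -0.0585, 0)
Detected image corners:
  c0 = (215.305986, 178.558162) px
  c1 = (316.484496, 153.545068) px
  c2 = (284.100210, 85.600702) px
  c3 = (174.988832, 109.507787) px
Planar DLT: solve 8×8 A·h = b for H (H[2,2]=1):
  H  [+978.82523 +441.70690 +249.29319]
  H  [-166.00148 +655.41235 +132.63331]
  H  [+0.32781 +0.53152 +1.00000]
B = K⁻¹H; ‖b₁‖=1.282771, ‖b₂‖=1.282771; λ = 2/(‖b₁‖+‖b₂‖) = 0.779563, sign → tz>0 ⇒ λ=+0.779563
r₁ = λ·B[:,0] = (+0.88072,-0.39879,+0.25555); r₂ = λ·B[:,1] = (+0.27291,+0.86824,+0.41435)
r₃ = r₁×r₂ = (-0.38711,-0.29518,+0.87350); SVD([r₁ r₂ r₃]) → R = UVᵀ:
  R  [+0.88072 +0.27291 -0.38711]
  R  [-0.39879 +0.86824 -0.29518]
  R  [+0.25555 +0.41435 +0.87350]
t = (-0.07322, -0.16952, +0.77956) m
tr R = 2.622459; θ = arccos((tr R − 1)/2) = 0.624545 rad = 35.784°
axis k = ((R−Rᵀ)₃₂, (R−Rᵀ)₁₃, (R−Rᵀ)₂₁) / (2 sinθ) = (+0.606722, -0.549537, -0.574367)
rvec = θ·k = (+0.378925, -0.343211, -0.358718)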